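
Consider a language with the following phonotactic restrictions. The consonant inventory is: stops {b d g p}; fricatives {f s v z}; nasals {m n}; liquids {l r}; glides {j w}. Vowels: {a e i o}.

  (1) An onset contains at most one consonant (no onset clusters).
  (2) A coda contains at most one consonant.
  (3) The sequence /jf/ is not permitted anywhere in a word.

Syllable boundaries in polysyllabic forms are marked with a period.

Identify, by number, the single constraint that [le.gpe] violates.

1

[le.gpe]: syllable 2 onset /gp/ has 2 consonants (> 1).
This is a violation of constraint 1: "An onset contains at most one consonant (no onset clusters)."
The remaining constraints (2, 3) are satisfied.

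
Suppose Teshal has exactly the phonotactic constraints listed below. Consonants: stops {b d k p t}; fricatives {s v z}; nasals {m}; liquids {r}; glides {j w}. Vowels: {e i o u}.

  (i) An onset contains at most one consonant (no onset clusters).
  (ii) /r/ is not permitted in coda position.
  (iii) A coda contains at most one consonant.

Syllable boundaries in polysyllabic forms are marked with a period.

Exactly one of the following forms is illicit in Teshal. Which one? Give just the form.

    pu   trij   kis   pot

trij

pu — σ1 onset /p/, coda /∅/ ok → licit
trij — violates constraint (i): syllable 1 onset /tr/ has 2 consonants (> 1) → illicit
kis — σ1 onset /k/, coda /s/ ok → licit
pot — σ1 onset /p/, coda /t/ ok → licit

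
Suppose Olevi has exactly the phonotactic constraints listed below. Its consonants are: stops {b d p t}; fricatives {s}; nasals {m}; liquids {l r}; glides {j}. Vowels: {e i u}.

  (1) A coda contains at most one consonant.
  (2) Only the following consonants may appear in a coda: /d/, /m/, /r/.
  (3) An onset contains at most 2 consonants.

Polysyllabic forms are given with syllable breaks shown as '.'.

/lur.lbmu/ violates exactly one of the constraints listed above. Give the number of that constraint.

/lur.lbmu/: syllable 2 onset /lbm/ has 3 consonants (> 2).
This is a violation of constraint 3: "An onset contains at most 2 consonants."
The remaining constraints (1, 2) are satisfied.

3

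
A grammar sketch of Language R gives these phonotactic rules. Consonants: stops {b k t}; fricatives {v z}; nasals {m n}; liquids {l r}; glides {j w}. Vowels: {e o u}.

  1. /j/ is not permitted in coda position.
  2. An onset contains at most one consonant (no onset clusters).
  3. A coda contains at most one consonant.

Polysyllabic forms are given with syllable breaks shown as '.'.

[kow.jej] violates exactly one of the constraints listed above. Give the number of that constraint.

1

[kow.jej]: syllable 2 coda contains /j/.
This is a violation of constraint 1: "/j/ is not permitted in coda position."
The remaining constraints (2, 3) are satisfied.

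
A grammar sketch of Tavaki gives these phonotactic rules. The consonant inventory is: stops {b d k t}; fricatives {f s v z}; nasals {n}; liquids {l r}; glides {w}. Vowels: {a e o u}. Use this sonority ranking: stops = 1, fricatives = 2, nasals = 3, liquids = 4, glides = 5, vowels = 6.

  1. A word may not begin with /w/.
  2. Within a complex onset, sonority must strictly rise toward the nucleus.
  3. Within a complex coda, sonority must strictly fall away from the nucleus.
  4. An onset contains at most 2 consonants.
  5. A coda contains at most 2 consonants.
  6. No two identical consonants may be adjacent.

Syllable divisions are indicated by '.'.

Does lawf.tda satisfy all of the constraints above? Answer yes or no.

no

lawf.tda — violates constraint 2: syllable 2 onset /td/: /t/ (stop, 1) → /d/ (stop, 1) does not rise → ill-formed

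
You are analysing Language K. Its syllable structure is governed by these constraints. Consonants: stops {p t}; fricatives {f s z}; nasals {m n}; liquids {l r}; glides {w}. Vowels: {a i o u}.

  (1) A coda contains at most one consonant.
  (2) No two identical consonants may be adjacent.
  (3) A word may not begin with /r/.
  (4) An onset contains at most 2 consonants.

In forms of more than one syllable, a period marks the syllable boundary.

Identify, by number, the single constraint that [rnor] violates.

[rnor]: word begins with /r/.
This is a violation of constraint 3: "A word may not begin with /r/."
The remaining constraints (1, 2, 4) are satisfied.

3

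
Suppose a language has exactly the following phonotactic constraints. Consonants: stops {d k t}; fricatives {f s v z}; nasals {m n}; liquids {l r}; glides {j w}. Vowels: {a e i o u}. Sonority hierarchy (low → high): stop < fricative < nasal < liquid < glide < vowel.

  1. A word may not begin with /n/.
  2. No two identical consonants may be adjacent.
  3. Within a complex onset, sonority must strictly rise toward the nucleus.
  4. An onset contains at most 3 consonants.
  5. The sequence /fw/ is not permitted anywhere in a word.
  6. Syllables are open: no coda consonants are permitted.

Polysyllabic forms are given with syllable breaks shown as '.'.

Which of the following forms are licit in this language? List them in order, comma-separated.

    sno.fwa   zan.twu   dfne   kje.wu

sno.fwa — violates constraint 5: contains banned sequence /fw/ → illicit
zan.twu — violates constraint 6: syllable 1 coda /n/ has 1 consonant (> 0) → illicit
dfne — σ1 onset /dfn/ (1→2→3 rises), coda /∅/ ok → licit
kje.wu — σ1 onset /kj/ (1→5 rises), coda /∅/ ok; σ2 onset /w/, coda /∅/ ok → licit

dfne, kje.wu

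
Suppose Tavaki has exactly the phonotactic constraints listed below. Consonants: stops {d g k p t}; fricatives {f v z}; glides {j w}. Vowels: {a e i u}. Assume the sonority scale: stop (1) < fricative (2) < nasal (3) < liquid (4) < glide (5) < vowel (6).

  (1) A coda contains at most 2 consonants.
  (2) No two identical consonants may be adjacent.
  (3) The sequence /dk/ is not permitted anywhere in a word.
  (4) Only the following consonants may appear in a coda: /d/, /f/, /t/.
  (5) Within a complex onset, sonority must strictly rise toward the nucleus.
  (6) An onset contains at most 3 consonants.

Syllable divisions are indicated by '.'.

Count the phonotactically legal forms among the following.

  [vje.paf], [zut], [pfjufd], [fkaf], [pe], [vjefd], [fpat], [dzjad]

6

[vje.paf] — σ1 onset /vj/ (2→5 rises), coda /∅/ ok; σ2 onset /p/, coda /f/ ok → phonotactically legal
[zut] — σ1 onset /z/, coda /t/ ok → phonotactically legal
[pfjufd] — σ1 onset /pfj/ (1→2→5 rises), coda /fd/ (2C) ok → phonotactically legal
[fkaf] — violates constraint 5: syllable 1 onset /fk/: /f/ (fricative, 2) → /k/ (stop, 1) does not rise → phonotactically illegal
[pe] — σ1 onset /p/, coda /∅/ ok → phonotactically legal
[vjefd] — σ1 onset /vj/ (2→5 rises), coda /fd/ (2C) ok → phonotactically legal
[fpat] — violates constraint 5: syllable 1 onset /fp/: /f/ (fricative, 2) → /p/ (stop, 1) does not rise → phonotactically illegal
[dzjad] — σ1 onset /dzj/ (1→2→5 rises), coda /d/ ok → phonotactically legal
Phonotactically legal: [vje.paf], [zut], [pfjufd], [pe], [vjefd], [dzjad] → 6.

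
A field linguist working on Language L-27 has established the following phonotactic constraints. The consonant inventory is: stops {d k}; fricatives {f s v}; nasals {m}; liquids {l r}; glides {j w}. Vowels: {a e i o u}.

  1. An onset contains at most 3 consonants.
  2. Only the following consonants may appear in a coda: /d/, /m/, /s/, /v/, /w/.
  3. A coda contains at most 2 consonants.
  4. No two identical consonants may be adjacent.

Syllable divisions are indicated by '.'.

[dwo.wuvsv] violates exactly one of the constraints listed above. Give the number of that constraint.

3

[dwo.wuvsv]: syllable 2 coda /vsv/ has 3 consonants (> 2).
This is a violation of constraint 3: "A coda contains at most 2 consonants."
The remaining constraints (1, 2, 4) are satisfied.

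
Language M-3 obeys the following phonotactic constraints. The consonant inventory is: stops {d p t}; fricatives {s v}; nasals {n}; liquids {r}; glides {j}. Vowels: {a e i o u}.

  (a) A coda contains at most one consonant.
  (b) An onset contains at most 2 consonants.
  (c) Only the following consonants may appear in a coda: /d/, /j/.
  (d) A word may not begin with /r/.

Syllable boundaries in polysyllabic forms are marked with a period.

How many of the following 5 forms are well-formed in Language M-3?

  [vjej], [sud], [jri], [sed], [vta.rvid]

5

[vjej] — σ1 onset /vj/ (2C), coda /j/ ok → well-formed
[sud] — σ1 onset /s/, coda /d/ ok → well-formed
[jri] — σ1 onset /jr/ (2C), coda /∅/ ok → well-formed
[sed] — σ1 onset /s/, coda /d/ ok → well-formed
[vta.rvid] — σ1 onset /vt/ (2C), coda /∅/ ok; σ2 onset /rv/ (2C), coda /d/ ok → well-formed
Well-formed: [vjej], [sud], [jri], [sed], [vta.rvid] → 5.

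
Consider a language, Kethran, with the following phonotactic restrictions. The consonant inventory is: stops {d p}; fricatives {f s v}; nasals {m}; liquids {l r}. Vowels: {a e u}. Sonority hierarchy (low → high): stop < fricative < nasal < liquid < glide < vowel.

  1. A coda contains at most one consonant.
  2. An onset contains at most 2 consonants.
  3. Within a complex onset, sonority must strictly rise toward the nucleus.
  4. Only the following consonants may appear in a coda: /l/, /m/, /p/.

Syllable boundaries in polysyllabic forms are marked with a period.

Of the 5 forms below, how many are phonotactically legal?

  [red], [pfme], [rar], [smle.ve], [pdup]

[red] — violates constraint 4: syllable 1 coda contains /d/, which is not a licensed coda consonant → phonotactically illegal
[pfme] — violates constraint 2: syllable 1 onset /pfm/ has 3 consonants (> 2) → phonotactically illegal
[rar] — violates constraint 4: syllable 1 coda contains /r/, which is not a licensed coda consonant → phonotactically illegal
[smle.ve] — violates constraint 2: syllable 1 onset /sml/ has 3 consonants (> 2) → phonotactically illegal
[pdup] — violates constraint 3: syllable 1 onset /pd/: /p/ (stop, 1) → /d/ (stop, 1) does not rise → phonotactically illegal
No form is phonotactically legal → 0.

0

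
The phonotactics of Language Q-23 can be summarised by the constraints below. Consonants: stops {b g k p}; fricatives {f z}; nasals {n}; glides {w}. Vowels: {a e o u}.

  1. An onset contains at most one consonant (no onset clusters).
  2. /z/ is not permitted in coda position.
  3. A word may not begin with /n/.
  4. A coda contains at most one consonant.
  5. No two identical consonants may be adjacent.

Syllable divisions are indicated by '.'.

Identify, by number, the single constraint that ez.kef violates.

2

ez.kef: syllable 1 coda contains /z/.
This is a violation of constraint 2: "/z/ is not permitted in coda position."
The remaining constraints (1, 3, 4, 5) are satisfied.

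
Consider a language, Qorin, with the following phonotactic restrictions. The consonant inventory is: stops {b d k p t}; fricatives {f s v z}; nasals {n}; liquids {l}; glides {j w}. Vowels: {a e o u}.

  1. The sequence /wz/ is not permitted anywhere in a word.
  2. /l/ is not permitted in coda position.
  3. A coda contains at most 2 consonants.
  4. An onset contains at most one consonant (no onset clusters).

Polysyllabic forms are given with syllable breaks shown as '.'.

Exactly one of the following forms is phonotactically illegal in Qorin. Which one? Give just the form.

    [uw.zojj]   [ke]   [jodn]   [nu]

[uw.zojj] — violates constraint 1: contains banned sequence /wz/ → phonotactically illegal
[ke] — σ1 onset /k/, coda /∅/ ok → phonotactically legal
[jodn] — σ1 onset /j/, coda /dn/ (2C) ok → phonotactically legal
[nu] — σ1 onset /n/, coda /∅/ ok → phonotactically legal

[uw.zojj]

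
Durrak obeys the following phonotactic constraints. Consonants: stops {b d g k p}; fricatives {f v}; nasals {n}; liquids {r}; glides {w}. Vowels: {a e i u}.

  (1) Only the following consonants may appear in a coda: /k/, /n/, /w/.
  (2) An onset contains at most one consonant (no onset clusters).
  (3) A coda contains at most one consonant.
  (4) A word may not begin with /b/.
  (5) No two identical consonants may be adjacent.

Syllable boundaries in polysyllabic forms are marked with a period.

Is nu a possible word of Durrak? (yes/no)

nu — σ1 onset /n/, coda /∅/ ok → well-formed

yes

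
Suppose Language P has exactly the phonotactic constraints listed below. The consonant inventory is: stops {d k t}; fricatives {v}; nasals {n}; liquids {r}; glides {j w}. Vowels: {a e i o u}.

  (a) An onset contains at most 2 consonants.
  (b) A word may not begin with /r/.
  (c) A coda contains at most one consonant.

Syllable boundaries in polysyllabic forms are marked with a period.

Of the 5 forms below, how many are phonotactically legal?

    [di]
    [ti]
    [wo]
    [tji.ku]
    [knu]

[di] — σ1 onset /d/, coda /∅/ ok → phonotactically legal
[ti] — σ1 onset /t/, coda /∅/ ok → phonotactically legal
[wo] — σ1 onset /w/, coda /∅/ ok → phonotactically legal
[tji.ku] — σ1 onset /tj/ (2C), coda /∅/ ok; σ2 onset /k/, coda /∅/ ok → phonotactically legal
[knu] — σ1 onset /kn/ (2C), coda /∅/ ok → phonotactically legal
Phonotactically legal: [di], [ti], [wo], [tji.ku], [knu] → 5.

5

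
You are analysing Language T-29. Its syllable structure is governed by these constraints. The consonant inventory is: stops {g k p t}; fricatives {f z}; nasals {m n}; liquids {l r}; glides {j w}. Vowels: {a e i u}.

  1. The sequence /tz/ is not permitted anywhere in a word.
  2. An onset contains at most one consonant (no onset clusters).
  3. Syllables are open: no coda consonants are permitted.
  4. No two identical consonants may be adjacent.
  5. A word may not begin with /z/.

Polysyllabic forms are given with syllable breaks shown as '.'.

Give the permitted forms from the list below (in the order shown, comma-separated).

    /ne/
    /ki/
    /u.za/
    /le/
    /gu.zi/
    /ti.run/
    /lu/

/ne/ — σ1 onset /n/, coda /∅/ ok → permitted
/ki/ — σ1 onset /k/, coda /∅/ ok → permitted
/u.za/ — σ1 onset /∅/, coda /∅/ ok; σ2 onset /z/, coda /∅/ ok → permitted
/le/ — σ1 onset /l/, coda /∅/ ok → permitted
/gu.zi/ — σ1 onset /g/, coda /∅/ ok; σ2 onset /z/, coda /∅/ ok → permitted
/ti.run/ — violates constraint 3: syllable 2 coda /n/ has 1 consonant (> 0) → not permitted
/lu/ — σ1 onset /l/, coda /∅/ ok → permitted

/ne/, /ki/, /u.za/, /le/, /gu.zi/, /lu/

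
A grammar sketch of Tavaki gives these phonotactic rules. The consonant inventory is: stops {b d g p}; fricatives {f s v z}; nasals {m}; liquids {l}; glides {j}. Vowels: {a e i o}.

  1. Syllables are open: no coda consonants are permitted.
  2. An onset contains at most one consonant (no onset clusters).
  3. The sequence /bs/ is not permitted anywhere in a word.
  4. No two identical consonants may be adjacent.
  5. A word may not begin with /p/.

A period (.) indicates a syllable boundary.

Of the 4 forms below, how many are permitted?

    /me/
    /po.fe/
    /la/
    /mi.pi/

/me/ — σ1 onset /m/, coda /∅/ ok → permitted
/po.fe/ — violates constraint 5: word begins with /p/ → not permitted
/la/ — σ1 onset /l/, coda /∅/ ok → permitted
/mi.pi/ — σ1 onset /m/, coda /∅/ ok; σ2 onset /p/, coda /∅/ ok → permitted
Permitted: /me/, /la/, /mi.pi/ → 3.

3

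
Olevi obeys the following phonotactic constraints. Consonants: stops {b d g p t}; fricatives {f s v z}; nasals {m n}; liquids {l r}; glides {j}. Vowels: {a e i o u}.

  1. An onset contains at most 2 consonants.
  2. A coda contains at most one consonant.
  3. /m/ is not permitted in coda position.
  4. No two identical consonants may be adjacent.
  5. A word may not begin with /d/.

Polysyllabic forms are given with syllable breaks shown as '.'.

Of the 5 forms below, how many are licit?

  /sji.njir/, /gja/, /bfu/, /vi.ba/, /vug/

/sji.njir/ — σ1 onset /sj/ (2C), coda /∅/ ok; σ2 onset /nj/ (2C), coda /r/ ok → licit
/gja/ — σ1 onset /gj/ (2C), coda /∅/ ok → licit
/bfu/ — σ1 onset /bf/ (2C), coda /∅/ ok → licit
/vi.ba/ — σ1 onset /v/, coda /∅/ ok; σ2 onset /b/, coda /∅/ ok → licit
/vug/ — σ1 onset /v/, coda /g/ ok → licit
Licit: /sji.njir/, /gja/, /bfu/, /vi.ba/, /vug/ → 5.

5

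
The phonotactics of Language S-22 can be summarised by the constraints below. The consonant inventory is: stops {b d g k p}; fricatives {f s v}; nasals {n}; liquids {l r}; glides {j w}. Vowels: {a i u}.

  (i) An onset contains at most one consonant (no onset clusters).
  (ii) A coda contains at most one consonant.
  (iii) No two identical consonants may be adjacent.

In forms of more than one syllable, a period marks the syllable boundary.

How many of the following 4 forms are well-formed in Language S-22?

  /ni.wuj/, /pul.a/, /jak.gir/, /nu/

/ni.wuj/ — σ1 onset /n/, coda /∅/ ok; σ2 onset /w/, coda /j/ ok → well-formed
/pul.a/ — σ1 onset /p/, coda /l/ ok; σ2 onset /∅/, coda /∅/ ok → well-formed
/jak.gir/ — σ1 onset /j/, coda /k/ ok; σ2 onset /g/, coda /r/ ok → well-formed
/nu/ — σ1 onset /n/, coda /∅/ ok → well-formed
Well-formed: /ni.wuj/, /pul.a/, /jak.gir/, /nu/ → 4.

4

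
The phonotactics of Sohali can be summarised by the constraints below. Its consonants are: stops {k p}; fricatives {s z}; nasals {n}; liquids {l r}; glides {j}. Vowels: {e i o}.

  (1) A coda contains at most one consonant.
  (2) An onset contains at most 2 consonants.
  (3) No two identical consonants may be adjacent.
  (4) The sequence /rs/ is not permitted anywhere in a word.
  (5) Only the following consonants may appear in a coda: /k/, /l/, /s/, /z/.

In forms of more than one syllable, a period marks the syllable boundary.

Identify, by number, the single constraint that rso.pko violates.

rso.pko: contains banned sequence /rs/.
This is a violation of constraint 4: "The sequence /rs/ is not permitted anywhere in a word."
The remaining constraints (1, 2, 3, 5) are satisfied.

4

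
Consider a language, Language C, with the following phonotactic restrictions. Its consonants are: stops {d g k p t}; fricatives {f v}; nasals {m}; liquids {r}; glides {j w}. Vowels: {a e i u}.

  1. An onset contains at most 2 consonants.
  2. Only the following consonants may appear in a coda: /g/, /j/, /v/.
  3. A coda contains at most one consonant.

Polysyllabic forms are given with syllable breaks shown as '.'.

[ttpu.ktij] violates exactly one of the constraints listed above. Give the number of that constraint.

[ttpu.ktij]: syllable 1 onset /ttp/ has 3 consonants (> 2).
This is a violation of constraint 1: "An onset contains at most 2 consonants."
The remaining constraints (2, 3) are satisfied.

1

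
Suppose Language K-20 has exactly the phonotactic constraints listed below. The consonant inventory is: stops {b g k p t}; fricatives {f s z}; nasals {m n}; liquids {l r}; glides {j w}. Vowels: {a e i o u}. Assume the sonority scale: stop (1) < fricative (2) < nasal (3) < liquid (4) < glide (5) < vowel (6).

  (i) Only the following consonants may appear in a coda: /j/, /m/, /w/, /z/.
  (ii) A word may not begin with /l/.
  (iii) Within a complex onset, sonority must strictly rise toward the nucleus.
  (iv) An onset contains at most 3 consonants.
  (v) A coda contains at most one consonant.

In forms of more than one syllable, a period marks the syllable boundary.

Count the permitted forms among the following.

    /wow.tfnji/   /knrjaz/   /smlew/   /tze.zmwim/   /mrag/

2

/wow.tfnji/ — violates constraint (iv): syllable 2 onset /tfnj/ has 4 consonants (> 3) → not permitted
/knrjaz/ — violates constraint (iv): syllable 1 onset /knrj/ has 4 consonants (> 3) → not permitted
/smlew/ — σ1 onset /sml/ (2→3→4 rises), coda /w/ ok → permitted
/tze.zmwim/ — σ1 onset /tz/ (1→2 rises), coda /∅/ ok; σ2 onset /zmw/ (2→3→5 rises), coda /m/ ok → permitted
/mrag/ — violates constraint (i): syllable 1 coda contains /g/, which is not a licensed coda consonant → not permitted
Permitted: /smlew/, /tze.zmwim/ → 2.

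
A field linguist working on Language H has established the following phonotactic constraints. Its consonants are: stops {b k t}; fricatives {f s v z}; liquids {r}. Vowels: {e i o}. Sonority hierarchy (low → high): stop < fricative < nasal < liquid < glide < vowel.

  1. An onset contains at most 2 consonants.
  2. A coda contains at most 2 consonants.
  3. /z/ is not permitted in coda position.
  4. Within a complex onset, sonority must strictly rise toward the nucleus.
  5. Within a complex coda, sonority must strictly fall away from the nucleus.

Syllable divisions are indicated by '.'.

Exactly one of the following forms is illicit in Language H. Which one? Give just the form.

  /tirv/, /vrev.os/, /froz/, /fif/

/froz/

/tirv/ — σ1 onset /t/, coda /rv/ (4→2 falls) ok → licit
/vrev.os/ — σ1 onset /vr/ (2→4 rises), coda /v/ ok; σ2 onset /∅/, coda /s/ ok → licit
/froz/ — violates constraint 3: syllable 1 coda contains /z/ → illicit
/fif/ — σ1 onset /f/, coda /f/ ok → licit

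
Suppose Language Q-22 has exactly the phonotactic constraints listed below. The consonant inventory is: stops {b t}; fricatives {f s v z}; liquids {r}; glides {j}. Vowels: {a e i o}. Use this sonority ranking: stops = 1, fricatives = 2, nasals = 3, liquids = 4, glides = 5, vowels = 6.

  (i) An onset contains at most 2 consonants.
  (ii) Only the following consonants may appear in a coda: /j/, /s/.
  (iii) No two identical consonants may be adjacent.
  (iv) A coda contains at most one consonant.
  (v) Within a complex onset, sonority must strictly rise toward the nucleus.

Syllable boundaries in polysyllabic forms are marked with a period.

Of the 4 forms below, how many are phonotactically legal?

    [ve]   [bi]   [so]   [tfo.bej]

4

[ve] — σ1 onset /v/, coda /∅/ ok → phonotactically legal
[bi] — σ1 onset /b/, coda /∅/ ok → phonotactically legal
[so] — σ1 onset /s/, coda /∅/ ok → phonotactically legal
[tfo.bej] — σ1 onset /tf/ (1→2 rises), coda /∅/ ok; σ2 onset /b/, coda /j/ ok → phonotactically legal
Phonotactically legal: [ve], [bi], [so], [tfo.bej] → 4.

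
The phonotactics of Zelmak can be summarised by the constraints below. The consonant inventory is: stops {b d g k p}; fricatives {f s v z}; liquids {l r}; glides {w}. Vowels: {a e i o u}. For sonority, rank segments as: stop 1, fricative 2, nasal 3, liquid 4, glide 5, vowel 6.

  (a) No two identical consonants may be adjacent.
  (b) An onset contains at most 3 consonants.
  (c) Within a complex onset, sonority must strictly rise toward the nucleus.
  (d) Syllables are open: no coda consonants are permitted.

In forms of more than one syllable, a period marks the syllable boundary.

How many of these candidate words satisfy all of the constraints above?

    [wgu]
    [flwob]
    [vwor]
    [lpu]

0

[wgu] — violates constraint (c): syllable 1 onset /wg/: /w/ (glide, 5) → /g/ (stop, 1) does not rise → phonotactically illegal
[flwob] — violates constraint (d): syllable 1 coda /b/ has 1 consonant (> 0) → phonotactically illegal
[vwor] — violates constraint (d): syllable 1 coda /r/ has 1 consonant (> 0) → phonotactically illegal
[lpu] — violates constraint (c): syllable 1 onset /lp/: /l/ (liquid, 4) → /p/ (stop, 1) does not rise → phonotactically illegal
No form is phonotactically legal → 0.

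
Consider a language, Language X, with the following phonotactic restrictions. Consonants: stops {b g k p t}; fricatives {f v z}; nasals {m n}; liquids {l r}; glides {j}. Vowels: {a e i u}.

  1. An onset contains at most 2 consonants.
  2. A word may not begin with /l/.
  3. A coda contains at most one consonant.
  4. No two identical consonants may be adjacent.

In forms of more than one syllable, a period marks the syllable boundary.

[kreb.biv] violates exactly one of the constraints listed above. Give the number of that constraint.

[kreb.biv]: adjacent identical consonants /bb/.
This is a violation of constraint 4: "No two identical consonants may be adjacent."
The remaining constraints (1, 2, 3) are satisfied.

4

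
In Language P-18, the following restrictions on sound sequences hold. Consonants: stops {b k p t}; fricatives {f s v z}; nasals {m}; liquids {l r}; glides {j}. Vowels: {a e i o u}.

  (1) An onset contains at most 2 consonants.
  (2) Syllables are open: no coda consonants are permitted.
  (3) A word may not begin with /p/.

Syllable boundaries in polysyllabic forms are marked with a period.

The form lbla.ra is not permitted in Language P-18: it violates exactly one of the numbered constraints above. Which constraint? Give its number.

lbla.ra: syllable 1 onset /lbl/ has 3 consonants (> 2).
This is a violation of constraint 1: "An onset contains at most 2 consonants."
The remaining constraints (2, 3) are satisfied.

1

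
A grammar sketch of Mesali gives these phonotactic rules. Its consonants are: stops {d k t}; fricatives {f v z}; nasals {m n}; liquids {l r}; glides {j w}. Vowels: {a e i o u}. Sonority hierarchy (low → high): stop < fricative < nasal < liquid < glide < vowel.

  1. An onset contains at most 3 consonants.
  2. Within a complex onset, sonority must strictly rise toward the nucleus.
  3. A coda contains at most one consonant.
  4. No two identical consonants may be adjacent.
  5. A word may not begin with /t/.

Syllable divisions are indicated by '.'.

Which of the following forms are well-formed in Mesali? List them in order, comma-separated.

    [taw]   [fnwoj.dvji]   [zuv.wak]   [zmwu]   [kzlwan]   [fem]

[taw] — violates constraint 5: word begins with /t/ → ill-formed
[fnwoj.dvji] — σ1 onset /fnw/ (2→3→5 rises), coda /j/ ok; σ2 onset /dvj/ (1→2→5 rises), coda /∅/ ok → well-formed
[zuv.wak] — σ1 onset /z/, coda /v/ ok; σ2 onset /w/, coda /k/ ok → well-formed
[zmwu] — σ1 onset /zmw/ (2→3→5 rises), coda /∅/ ok → well-formed
[kzlwan] — violates constraint 1: syllable 1 onset /kzlw/ has 4 consonants (> 3) → ill-formed
[fem] — σ1 onset /f/, coda /m/ ok → well-formed

[fnwoj.dvji], [zuv.wak], [zmwu], [fem]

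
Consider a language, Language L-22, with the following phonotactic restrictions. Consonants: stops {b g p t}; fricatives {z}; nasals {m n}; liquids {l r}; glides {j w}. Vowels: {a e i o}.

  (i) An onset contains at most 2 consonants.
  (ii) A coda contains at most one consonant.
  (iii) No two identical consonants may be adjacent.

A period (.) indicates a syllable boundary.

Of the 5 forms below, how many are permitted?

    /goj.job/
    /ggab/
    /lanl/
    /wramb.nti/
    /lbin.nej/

0

/goj.job/ — violates constraint (iii): adjacent identical consonants /jj/ → not permitted
/ggab/ — violates constraint (iii): adjacent identical consonants /gg/ → not permitted
/lanl/ — violates constraint (ii): syllable 1 coda /nl/ has 2 consonants (> 1) → not permitted
/wramb.nti/ — violates constraint (ii): syllable 1 coda /mb/ has 2 consonants (> 1) → not permitted
/lbin.nej/ — violates constraint (iii): adjacent identical consonants /nn/ → not permitted
No form is permitted → 0.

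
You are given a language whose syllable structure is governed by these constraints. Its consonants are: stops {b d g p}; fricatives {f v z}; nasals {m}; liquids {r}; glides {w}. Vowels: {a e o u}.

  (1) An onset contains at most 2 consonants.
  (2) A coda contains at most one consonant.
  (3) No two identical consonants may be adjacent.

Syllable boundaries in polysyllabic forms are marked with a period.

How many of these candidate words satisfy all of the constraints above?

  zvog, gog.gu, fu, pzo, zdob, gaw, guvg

5

zvog — σ1 onset /zv/ (2C), coda /g/ ok → well-formed
gog.gu — violates constraint 3: adjacent identical consonants /gg/ → ill-formed
fu — σ1 onset /f/, coda /∅/ ok → well-formed
pzo — σ1 onset /pz/ (2C), coda /∅/ ok → well-formed
zdob — σ1 onset /zd/ (2C), coda /b/ ok → well-formed
gaw — σ1 onset /g/, coda /w/ ok → well-formed
guvg — violates constraint 2: syllable 1 coda /vg/ has 2 consonants (> 1) → ill-formed
Well-formed: zvog, fu, pzo, zdob, gaw → 5.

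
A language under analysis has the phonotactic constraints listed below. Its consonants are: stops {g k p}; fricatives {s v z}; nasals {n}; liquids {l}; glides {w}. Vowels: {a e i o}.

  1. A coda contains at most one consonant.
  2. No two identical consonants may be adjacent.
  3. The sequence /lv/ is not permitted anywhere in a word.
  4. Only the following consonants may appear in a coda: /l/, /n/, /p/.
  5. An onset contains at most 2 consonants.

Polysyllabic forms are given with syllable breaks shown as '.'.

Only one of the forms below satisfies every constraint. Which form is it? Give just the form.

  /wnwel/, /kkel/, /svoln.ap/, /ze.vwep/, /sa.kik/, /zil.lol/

/ze.vwep/

/wnwel/ — violates constraint 5: syllable 1 onset /wnw/ has 3 consonants (> 2) → not permitted
/kkel/ — violates constraint 2: adjacent identical consonants /kk/ → not permitted
/svoln.ap/ — violates constraint 1: syllable 1 coda /ln/ has 2 consonants (> 1) → not permitted
/ze.vwep/ — σ1 onset /z/, coda /∅/ ok; σ2 onset /vw/ (2C), coda /p/ ok → permitted
/sa.kik/ — violates constraint 4: syllable 2 coda contains /k/, which is not a licensed coda consonant → not permitted
/zil.lol/ — violates constraint 2: adjacent identical consonants /ll/ → not permitted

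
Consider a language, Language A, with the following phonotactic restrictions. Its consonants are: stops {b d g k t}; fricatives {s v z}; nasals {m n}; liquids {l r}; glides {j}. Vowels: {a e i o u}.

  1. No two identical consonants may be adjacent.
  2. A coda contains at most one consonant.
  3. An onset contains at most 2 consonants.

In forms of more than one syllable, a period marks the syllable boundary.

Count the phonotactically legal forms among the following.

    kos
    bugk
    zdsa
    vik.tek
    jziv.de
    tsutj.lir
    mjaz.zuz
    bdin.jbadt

kos — σ1 onset /k/, coda /s/ ok → phonotactically legal
bugk — violates constraint 2: syllable 1 coda /gk/ has 2 consonants (> 1) → phonotactically illegal
zdsa — violates constraint 3: syllable 1 onset /zds/ has 3 consonants (> 2) → phonotactically illegal
vik.tek — σ1 onset /v/, coda /k/ ok; σ2 onset /t/, coda /k/ ok → phonotactically legal
jziv.de — σ1 onset /jz/ (2C), coda /v/ ok; σ2 onset /d/, coda /∅/ ok → phonotactically legal
tsutj.lir — violates constraint 2: syllable 1 coda /tj/ has 2 consonants (> 1) → phonotactically illegal
mjaz.zuz — violates constraint 1: adjacent identical consonants /zz/ → phonotactically illegal
bdin.jbadt — violates constraint 2: syllable 2 coda /dt/ has 2 consonants (> 1) → phonotactically illegal
Phonotactically legal: kos, vik.tek, jziv.de → 3.

3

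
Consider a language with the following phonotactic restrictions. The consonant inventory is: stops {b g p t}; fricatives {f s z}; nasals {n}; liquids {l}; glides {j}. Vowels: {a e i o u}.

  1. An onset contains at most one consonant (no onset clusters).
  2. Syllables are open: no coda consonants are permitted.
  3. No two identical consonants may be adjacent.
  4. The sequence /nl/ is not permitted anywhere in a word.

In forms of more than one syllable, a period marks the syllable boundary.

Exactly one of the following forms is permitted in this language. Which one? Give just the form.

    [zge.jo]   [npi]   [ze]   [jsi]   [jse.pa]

[ze]

[zge.jo] — violates constraint 1: syllable 1 onset /zg/ has 2 consonants (> 1) → not permitted
[npi] — violates constraint 1: syllable 1 onset /np/ has 2 consonants (> 1) → not permitted
[ze] — σ1 onset /z/, coda /∅/ ok → permitted
[jsi] — violates constraint 1: syllable 1 onset /js/ has 2 consonants (> 1) → not permitted
[jse.pa] — violates constraint 1: syllable 1 onset /js/ has 2 consonants (> 1) → not permitted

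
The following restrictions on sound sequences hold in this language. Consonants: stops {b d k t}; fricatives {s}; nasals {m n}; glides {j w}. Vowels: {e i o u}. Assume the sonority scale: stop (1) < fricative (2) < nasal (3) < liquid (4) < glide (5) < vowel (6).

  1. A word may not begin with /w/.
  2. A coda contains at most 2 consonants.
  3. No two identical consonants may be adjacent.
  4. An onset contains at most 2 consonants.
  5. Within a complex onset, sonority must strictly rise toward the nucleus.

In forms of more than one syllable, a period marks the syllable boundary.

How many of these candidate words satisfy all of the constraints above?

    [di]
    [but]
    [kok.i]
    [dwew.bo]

4

[di] — σ1 onset /d/, coda /∅/ ok → well-formed
[but] — σ1 onset /b/, coda /t/ ok → well-formed
[kok.i] — σ1 onset /k/, coda /k/ ok; σ2 onset /∅/, coda /∅/ ok → well-formed
[dwew.bo] — σ1 onset /dw/ (1→5 rises), coda /w/ ok; σ2 onset /b/, coda /∅/ ok → well-formed
Well-formed: [di], [but], [kok.i], [dwew.bo] → 4.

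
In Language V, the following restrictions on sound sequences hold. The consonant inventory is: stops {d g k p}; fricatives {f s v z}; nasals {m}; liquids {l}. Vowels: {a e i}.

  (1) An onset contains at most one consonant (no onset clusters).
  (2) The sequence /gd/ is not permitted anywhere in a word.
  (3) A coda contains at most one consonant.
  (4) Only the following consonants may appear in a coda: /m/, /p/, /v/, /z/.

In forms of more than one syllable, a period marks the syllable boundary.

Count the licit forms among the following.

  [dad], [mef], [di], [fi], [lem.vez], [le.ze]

[dad] — violates constraint 4: syllable 1 coda contains /d/, which is not a licensed coda consonant → illicit
[mef] — violates constraint 4: syllable 1 coda contains /f/, which is not a licensed coda consonant → illicit
[di] — σ1 onset /d/, coda /∅/ ok → licit
[fi] — σ1 onset /f/, coda /∅/ ok → licit
[lem.vez] — σ1 onset /l/, coda /m/ ok; σ2 onset /v/, coda /z/ ok → licit
[le.ze] — σ1 onset /l/, coda /∅/ ok; σ2 onset /z/, coda /∅/ ok → licit
Licit: [di], [fi], [lem.vez], [le.ze] → 4.

4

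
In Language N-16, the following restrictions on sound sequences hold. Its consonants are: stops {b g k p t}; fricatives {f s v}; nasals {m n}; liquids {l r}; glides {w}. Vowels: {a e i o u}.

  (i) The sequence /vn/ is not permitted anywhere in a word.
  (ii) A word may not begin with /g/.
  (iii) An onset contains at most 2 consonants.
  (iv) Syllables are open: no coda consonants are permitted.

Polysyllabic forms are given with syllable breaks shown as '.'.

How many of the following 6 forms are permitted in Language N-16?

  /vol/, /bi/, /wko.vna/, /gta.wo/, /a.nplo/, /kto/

2

/vol/ — violates constraint (iv): syllable 1 coda /l/ has 1 consonant (> 0) → not permitted
/bi/ — σ1 onset /b/, coda /∅/ ok → permitted
/wko.vna/ — violates constraint (i): contains banned sequence /vn/ → not permitted
/gta.wo/ — violates constraint (ii): word begins with /g/ → not permitted
/a.nplo/ — violates constraint (iii): syllable 2 onset /npl/ has 3 consonants (> 2) → not permitted
/kto/ — σ1 onset /kt/ (2C), coda /∅/ ok → permitted
Permitted: /bi/, /kto/ → 2.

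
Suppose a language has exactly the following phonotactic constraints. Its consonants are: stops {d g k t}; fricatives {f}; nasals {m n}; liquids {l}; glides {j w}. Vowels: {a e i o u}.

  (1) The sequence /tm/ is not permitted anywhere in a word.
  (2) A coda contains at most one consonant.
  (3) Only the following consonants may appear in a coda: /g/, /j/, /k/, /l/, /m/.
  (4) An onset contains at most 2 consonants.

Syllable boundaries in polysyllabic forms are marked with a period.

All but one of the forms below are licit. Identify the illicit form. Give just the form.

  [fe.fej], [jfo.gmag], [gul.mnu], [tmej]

[tmej]

[fe.fej] — σ1 onset /f/, coda /∅/ ok; σ2 onset /f/, coda /j/ ok → licit
[jfo.gmag] — σ1 onset /jf/ (2C), coda /∅/ ok; σ2 onset /gm/ (2C), coda /g/ ok → licit
[gul.mnu] — σ1 onset /g/, coda /l/ ok; σ2 onset /mn/ (2C), coda /∅/ ok → licit
[tmej] — violates constraint 1: contains banned sequence /tm/ → illicit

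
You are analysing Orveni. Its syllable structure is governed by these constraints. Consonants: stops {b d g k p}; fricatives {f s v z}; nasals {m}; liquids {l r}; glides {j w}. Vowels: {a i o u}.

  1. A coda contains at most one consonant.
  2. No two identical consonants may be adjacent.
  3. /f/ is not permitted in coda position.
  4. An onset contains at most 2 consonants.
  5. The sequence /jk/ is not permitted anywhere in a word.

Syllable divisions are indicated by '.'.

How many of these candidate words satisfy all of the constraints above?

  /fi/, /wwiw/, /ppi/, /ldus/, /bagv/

2

/fi/ — σ1 onset /f/, coda /∅/ ok → permitted
/wwiw/ — violates constraint 2: adjacent identical consonants /ww/ → not permitted
/ppi/ — violates constraint 2: adjacent identical consonants /pp/ → not permitted
/ldus/ — σ1 onset /ld/ (2C), coda /s/ ok → permitted
/bagv/ — violates constraint 1: syllable 1 coda /gv/ has 2 consonants (> 1) → not permitted
Permitted: /fi/, /ldus/ → 2.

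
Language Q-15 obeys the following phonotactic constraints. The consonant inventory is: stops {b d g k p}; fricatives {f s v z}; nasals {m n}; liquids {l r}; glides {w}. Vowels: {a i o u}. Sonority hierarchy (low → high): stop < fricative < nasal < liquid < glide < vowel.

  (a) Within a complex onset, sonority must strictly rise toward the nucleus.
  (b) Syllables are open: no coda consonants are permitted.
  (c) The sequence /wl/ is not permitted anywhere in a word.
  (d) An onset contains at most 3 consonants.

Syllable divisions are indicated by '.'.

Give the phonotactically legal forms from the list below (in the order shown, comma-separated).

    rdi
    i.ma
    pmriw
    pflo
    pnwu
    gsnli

i.ma, pflo, pnwu

rdi — violates constraint (a): syllable 1 onset /rd/: /r/ (liquid, 4) → /d/ (stop, 1) does not rise → phonotactically illegal
i.ma — σ1 onset /∅/, coda /∅/ ok; σ2 onset /m/, coda /∅/ ok → phonotactically legal
pmriw — violates constraint (b): syllable 1 coda /w/ has 1 consonant (> 0) → phonotactically illegal
pflo — σ1 onset /pfl/ (1→2→4 rises), coda /∅/ ok → phonotactically legal
pnwu — σ1 onset /pnw/ (1→3→5 rises), coda /∅/ ok → phonotactically legal
gsnli — violates constraint (d): syllable 1 onset /gsnl/ has 4 consonants (> 3) → phonotactically illegal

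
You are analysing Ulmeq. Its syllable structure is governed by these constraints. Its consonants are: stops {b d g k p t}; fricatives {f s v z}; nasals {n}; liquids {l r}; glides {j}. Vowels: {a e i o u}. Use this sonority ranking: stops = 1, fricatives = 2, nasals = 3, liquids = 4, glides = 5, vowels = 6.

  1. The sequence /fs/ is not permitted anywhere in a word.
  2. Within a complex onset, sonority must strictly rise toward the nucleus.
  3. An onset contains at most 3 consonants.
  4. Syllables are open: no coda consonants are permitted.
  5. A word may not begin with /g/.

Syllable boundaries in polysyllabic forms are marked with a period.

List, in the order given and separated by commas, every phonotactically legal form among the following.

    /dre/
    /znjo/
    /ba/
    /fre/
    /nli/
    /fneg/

/dre/ — σ1 onset /dr/ (1→4 rises), coda /∅/ ok → phonotactically legal
/znjo/ — σ1 onset /znj/ (2→3→5 rises), coda /∅/ ok → phonotactically legal
/ba/ — σ1 onset /b/, coda /∅/ ok → phonotactically legal
/fre/ — σ1 onset /fr/ (2→4 rises), coda /∅/ ok → phonotactically legal
/nli/ — σ1 onset /nl/ (3→4 rises), coda /∅/ ok → phonotactically legal
/fneg/ — violates constraint 4: syllable 1 coda /g/ has 1 consonant (> 0) → phonotactically illegal

/dre/, /znjo/, /ba/, /fre/, /nli/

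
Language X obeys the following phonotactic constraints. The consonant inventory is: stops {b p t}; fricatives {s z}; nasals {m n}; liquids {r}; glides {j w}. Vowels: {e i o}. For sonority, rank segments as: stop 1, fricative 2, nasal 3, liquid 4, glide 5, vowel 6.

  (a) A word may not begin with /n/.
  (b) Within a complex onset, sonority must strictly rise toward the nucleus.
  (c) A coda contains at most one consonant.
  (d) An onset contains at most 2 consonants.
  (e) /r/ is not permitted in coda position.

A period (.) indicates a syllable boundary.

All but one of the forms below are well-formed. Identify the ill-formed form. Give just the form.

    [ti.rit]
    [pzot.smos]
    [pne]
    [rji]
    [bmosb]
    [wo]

[ti.rit] — σ1 onset /t/, coda /∅/ ok; σ2 onset /r/, coda /t/ ok → well-formed
[pzot.smos] — σ1 onset /pz/ (1→2 rises), coda /t/ ok; σ2 onset /sm/ (2→3 rises), coda /s/ ok → well-formed
[pne] — σ1 onset /pn/ (1→3 rises), coda /∅/ ok → well-formed
[rji] — σ1 onset /rj/ (4→5 rises), coda /∅/ ok → well-formed
[bmosb] — violates constraint (c): syllable 1 coda /sb/ has 2 consonants (> 1) → ill-formed
[wo] — σ1 onset /w/, coda /∅/ ok → well-formed

[bmosb]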